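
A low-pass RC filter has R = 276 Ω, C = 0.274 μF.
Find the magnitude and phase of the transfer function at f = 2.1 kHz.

Step 1 — Angular frequency: ω = 2π·2100 = 1.319e+04 rad/s.
Step 2 — Transfer function: H(jω) = 1/(1 + jωRC).
Step 3 — Denominator: 1 + jωRC = 1 + j·1.319e+04·276·2.74e-07 = 1 + j0.9978.
Step 4 — H = 0.5011 - j0.5.
Step 5 — Magnitude: |H| = 0.7079 (-3.0 dB); phase: φ = -44.9°.

|H| = 0.7079 (-3.0 dB), φ = -44.9°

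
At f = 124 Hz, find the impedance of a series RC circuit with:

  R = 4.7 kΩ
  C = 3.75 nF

Step 1 — Angular frequency: ω = 2π·f = 2π·124 = 779.1 rad/s.
Step 2 — Component impedances:
  R: Z = R = 4700 Ω
  C: Z = 1/(jωC) = -j/(ω·C) = 0 - j3.423e+05 Ω
Step 3 — Series combination: Z_total = R + C = 4700 - j3.423e+05 Ω = 3.423e+05∠-89.2° Ω.

Z = 4700 - j3.423e+05 Ω = 3.423e+05∠-89.2° Ω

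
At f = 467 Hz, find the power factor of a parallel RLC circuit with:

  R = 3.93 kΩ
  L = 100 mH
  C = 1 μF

Step 1 — Angular frequency: ω = 2π·f = 2π·467 = 2934 rad/s.
Step 2 — Component impedances:
  R: Z = R = 3930 Ω
  L: Z = jωL = j·2934·0.1 = 0 + j293.4 Ω
  C: Z = 1/(jωC) = -j/(ω·C) = 0 - j340.8 Ω
Step 3 — Parallel combination: 1/Z_total = 1/R + 1/L + 1/C; Z_total = 879.8 + j1638 Ω = 1859∠61.8° Ω.
Step 4 — Power factor: PF = cos(φ) = Re(Z)/|Z| = 879.81/1859.5 = 0.4731.
Step 5 — Type: Im(Z) = 1638 ⇒ lagging (phase φ = 61.8°).

PF = 0.4731 (lagging, φ = 61.8°)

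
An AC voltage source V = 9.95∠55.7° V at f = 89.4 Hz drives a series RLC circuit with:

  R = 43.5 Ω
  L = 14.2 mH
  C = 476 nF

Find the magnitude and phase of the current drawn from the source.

Step 1 — Angular frequency: ω = 2π·f = 2π·89.4 = 561.7 rad/s.
Step 2 — Component impedances:
  R: Z = R = 43.5 Ω
  L: Z = jωL = j·561.7·0.0142 = 0 + j7.976 Ω
  C: Z = 1/(jωC) = -j/(ω·C) = 0 - j3740 Ω
Step 3 — Series combination: Z_total = R + L + C = 43.5 - j3732 Ω = 3732∠-89.3° Ω.
Step 4 — Source phasor: V = 9.95∠55.7° V = 5.607 + j8.22 V.
Step 5 — Ohm's law: I = V / Z_total = (5.607 + j8.22) / (43.5 - j3732) = -0.002185 + j0.001528 A.
Step 6 — Convert to polar: |I| = 0.002666 A, ∠I = 145.0°.

I = 0.002666∠145.0° A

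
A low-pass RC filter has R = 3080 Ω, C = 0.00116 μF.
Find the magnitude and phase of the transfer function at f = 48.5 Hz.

Step 1 — Angular frequency: ω = 2π·48.5 = 304.7 rad/s.
Step 2 — Transfer function: H(jω) = 1/(1 + jωRC).
Step 3 — Denominator: 1 + jωRC = 1 + j·304.7·3080·1.16e-09 = 1 + j0.001089.
Step 4 — H = 1 - j0.001089.
Step 5 — Magnitude: |H| = 1 (-0.0 dB); phase: φ = -0.1°.

|H| = 1 (-0.0 dB), φ = -0.1°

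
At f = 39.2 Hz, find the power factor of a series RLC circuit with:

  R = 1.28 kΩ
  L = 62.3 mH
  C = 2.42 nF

Step 1 — Angular frequency: ω = 2π·f = 2π·39.2 = 246.3 rad/s.
Step 2 — Component impedances:
  R: Z = R = 1280 Ω
  L: Z = jωL = j·246.3·0.0623 = 0 + j15.34 Ω
  C: Z = 1/(jωC) = -j/(ω·C) = 0 - j1.678e+06 Ω
Step 3 — Series combination: Z_total = R + L + C = 1280 - j1.678e+06 Ω = 1.678e+06∠-90.0° Ω.
Step 4 — Power factor: PF = cos(φ) = Re(Z)/|Z| = 1280/1.6777e+06 = 0.0007629.
Step 5 — Type: Im(Z) = -1.678e+06 ⇒ leading (phase φ = -90.0°).

PF = 0.0007629 (leading, φ = -90.0°)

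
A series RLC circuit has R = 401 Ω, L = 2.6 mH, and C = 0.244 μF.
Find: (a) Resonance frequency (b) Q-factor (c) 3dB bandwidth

Step 1 — Resonance: ω₀ = 1/√(LC) = 1/√(0.0026·2.44e-07) = 3.97e+04 rad/s.
Step 2 — f₀ = ω₀/(2π) = 6319 Hz.
Step 3 — Series Q: Q = ω₀L/R = 3.97e+04·0.0026/401 = 0.2574.
Step 4 — Bandwidth: Δω = ω₀/Q = 1.542e+05 rad/s; BW = Δω/(2π) = 2.455e+04 Hz.

(a) f₀ = 6319 Hz  (b) Q = 0.2574  (c) BW = 2.455e+04 Hz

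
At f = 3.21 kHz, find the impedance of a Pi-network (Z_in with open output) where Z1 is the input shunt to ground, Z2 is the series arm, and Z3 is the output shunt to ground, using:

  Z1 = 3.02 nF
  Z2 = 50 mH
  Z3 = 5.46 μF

Step 1 — Angular frequency: ω = 2π·f = 2π·3210 = 2.017e+04 rad/s.
Step 2 — Component impedances:
  Z1: Z = 1/(jωC) = -j/(ω·C) = 0 - j1.642e+04 Ω
  Z2: Z = jωL = j·2.017e+04·0.05 = 0 + j1008 Ω
  Z3: Z = 1/(jωC) = -j/(ω·C) = 0 - j9.081 Ω
Step 3 — With open output, the series arm Z2 and the output shunt Z3 appear in series to ground: Z2 + Z3 = 0 + j999.4 Ω.
Step 4 — Parallel with input shunt Z1: Z_in = Z1 || (Z2 + Z3) = 0 + j1064 Ω = 1064∠90.0° Ω.

Z = 0 + j1064 Ω = 1064∠90.0° Ω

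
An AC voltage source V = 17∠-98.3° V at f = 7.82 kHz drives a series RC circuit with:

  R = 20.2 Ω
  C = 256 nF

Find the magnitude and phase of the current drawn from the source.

Step 1 — Angular frequency: ω = 2π·f = 2π·7820 = 4.913e+04 rad/s.
Step 2 — Component impedances:
  R: Z = R = 20.2 Ω
  C: Z = 1/(jωC) = -j/(ω·C) = 0 - j79.5 Ω
Step 3 — Series combination: Z_total = R + C = 20.2 - j79.5 Ω = 82.03∠-75.7° Ω.
Step 4 — Source phasor: V = 17∠-98.3° V = -2.454 - j16.82 V.
Step 5 — Ohm's law: I = V / Z_total = (-2.454 - j16.82) / (20.2 - j79.5) = 0.1914 - j0.0795 A.
Step 6 — Convert to polar: |I| = 0.2072 A, ∠I = -22.6°.

I = 0.2072∠-22.6° A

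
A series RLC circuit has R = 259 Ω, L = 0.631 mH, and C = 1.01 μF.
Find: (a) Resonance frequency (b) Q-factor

Step 1 — Resonance condition Im(Z)=0 gives ω₀ = 1/√(LC).
Step 2 — ω₀ = 1/√(0.000631·1.01e-06) = 3.961e+04 rad/s.
Step 3 — f₀ = ω₀/(2π) = 6304 Hz.
Step 4 — Series Q: Q = ω₀L/R = 3.961e+04·0.000631/259 = 0.09651.

(a) f₀ = 6304 Hz  (b) Q = 0.09651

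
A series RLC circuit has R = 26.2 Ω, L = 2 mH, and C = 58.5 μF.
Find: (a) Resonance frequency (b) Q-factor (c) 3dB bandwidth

Step 1 — Resonance condition Im(Z)=0 gives ω₀ = 1/√(LC).
Step 2 — ω₀ = 1/√(0.002·5.85e-05) = 2924 rad/s.
Step 3 — f₀ = ω₀/(2π) = 465.3 Hz.
Step 4 — Series Q: Q = ω₀L/R = 2924·0.002/26.2 = 0.2232.
Step 5 — 3dB bandwidth: Δω = ω₀/Q = 1.31e+04 rad/s; BW = Δω/(2π) = 2085 Hz.

(a) f₀ = 465.3 Hz  (b) Q = 0.2232  (c) BW = 2085 Hz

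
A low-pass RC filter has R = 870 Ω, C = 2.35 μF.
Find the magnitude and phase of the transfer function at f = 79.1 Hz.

Step 1 — Angular frequency: ω = 2π·79.1 = 497 rad/s.
Step 2 — Transfer function: H(jω) = 1/(1 + jωRC).
Step 3 — Denominator: 1 + jωRC = 1 + j·497·870·2.35e-06 = 1 + j1.016.
Step 4 — H = 0.492 - j0.4999.
Step 5 — Magnitude: |H| = 0.7014 (-3.1 dB); phase: φ = -45.5°.

|H| = 0.7014 (-3.1 dB), φ = -45.5°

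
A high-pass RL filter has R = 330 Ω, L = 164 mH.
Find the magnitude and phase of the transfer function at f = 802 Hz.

Step 1 — Angular frequency: ω = 2π·802 = 5039 rad/s.
Step 2 — Transfer function: H(jω) = jωL/(R + jωL).
Step 3 — Numerator jωL = j·826.4; denominator R + jωL = 330 + j826.4.
Step 4 — H = 0.8625 + j0.3444.
Step 5 — Magnitude: |H| = 0.9287 (-0.6 dB); phase: φ = 21.8°.

|H| = 0.9287 (-0.6 dB), φ = 21.8°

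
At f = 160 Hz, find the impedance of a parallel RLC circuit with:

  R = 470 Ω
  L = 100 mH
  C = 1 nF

Step 1 — Angular frequency: ω = 2π·f = 2π·160 = 1005 rad/s.
Step 2 — Component impedances:
  R: Z = R = 470 Ω
  L: Z = jωL = j·1005·0.1 = 0 + j100.5 Ω
  C: Z = 1/(jωC) = -j/(ω·C) = 0 - j9.947e+05 Ω
Step 3 — Parallel combination: 1/Z_total = 1/R + 1/L + 1/C; Z_total = 20.57 + j96.14 Ω = 98.32∠77.9° Ω.

Z = 20.57 + j96.14 Ω = 98.32∠77.9° Ω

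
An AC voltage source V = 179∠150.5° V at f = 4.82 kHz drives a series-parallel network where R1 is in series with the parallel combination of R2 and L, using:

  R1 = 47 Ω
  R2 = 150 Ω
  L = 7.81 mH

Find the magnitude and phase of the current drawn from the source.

Step 1 — Angular frequency: ω = 2π·f = 2π·4820 = 3.028e+04 rad/s.
Step 2 — Component impedances:
  R1: Z = R = 47 Ω
  R2: Z = R = 150 Ω
  L: Z = jωL = j·3.028e+04·0.00781 = 0 + j236.5 Ω
Step 3 — Parallel branch: R2 || L = 1/(1/R2 + 1/L) = 107 + j67.84 Ω.
Step 4 — Series with R1: Z_total = R1 + (R2 || L) = 154 + j67.84 Ω = 168.3∠23.8° Ω.
Step 5 — Source phasor: V = 179∠150.5° V = -155.8 + j88.14 V.
Step 6 — Ohm's law: I = V / Z_total = (-155.8 + j88.14) / (154 + j67.84) = -0.6361 + j0.8527 A.
Step 7 — Convert to polar: |I| = 1.064 A, ∠I = 126.7°.

I = 1.064∠126.7° A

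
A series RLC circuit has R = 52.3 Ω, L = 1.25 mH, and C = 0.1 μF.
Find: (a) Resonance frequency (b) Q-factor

Step 1 — Resonance condition Im(Z)=0 gives ω₀ = 1/√(LC).
Step 2 — ω₀ = 1/√(0.00125·1e-07) = 8.944e+04 rad/s.
Step 3 — f₀ = ω₀/(2π) = 1.424e+04 Hz.
Step 4 — Series Q: Q = ω₀L/R = 8.944e+04·0.00125/52.3 = 2.138.

(a) f₀ = 1.424e+04 Hz  (b) Q = 2.138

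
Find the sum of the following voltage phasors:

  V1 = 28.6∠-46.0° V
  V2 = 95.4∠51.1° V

Step 1 — Convert each phasor to rectangular form:
  V1 = 28.6·(cos(-46.0°) + j·sin(-46.0°)) = 19.87 - j20.57 V
  V2 = 95.4·(cos(51.1°) + j·sin(51.1°)) = 59.91 + j74.24 V
Step 2 — Sum components: V_total = 79.77 + j53.67 V.
Step 3 — Convert to polar: |V_total| = 96.15 V, ∠V_total = 33.9°.

V_total = 96.15∠33.9° V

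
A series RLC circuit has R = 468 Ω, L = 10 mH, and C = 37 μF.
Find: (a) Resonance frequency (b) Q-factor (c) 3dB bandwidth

Step 1 — Resonance: ω₀ = 1/√(LC) = 1/√(0.01·3.7e-05) = 1644 rad/s.
Step 2 — f₀ = ω₀/(2π) = 261.6 Hz.
Step 3 — Series Q: Q = ω₀L/R = 1644·0.01/468 = 0.03513.
Step 4 — Bandwidth: Δω = ω₀/Q = 4.68e+04 rad/s; BW = Δω/(2π) = 7448 Hz.

(a) f₀ = 261.6 Hz  (b) Q = 0.03513  (c) BW = 7448 Hz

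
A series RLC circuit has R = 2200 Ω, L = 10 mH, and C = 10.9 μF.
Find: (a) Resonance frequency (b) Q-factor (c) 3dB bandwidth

Step 1 — Resonance condition Im(Z)=0 gives ω₀ = 1/√(LC).
Step 2 — ω₀ = 1/√(0.01·1.09e-05) = 3029 rad/s.
Step 3 — f₀ = ω₀/(2π) = 482.1 Hz.
Step 4 — Series Q: Q = ω₀L/R = 3029·0.01/2200 = 0.01377.
Step 5 — 3dB bandwidth: Δω = ω₀/Q = 2.2e+05 rad/s; BW = Δω/(2π) = 3.501e+04 Hz.

(a) f₀ = 482.1 Hz  (b) Q = 0.01377  (c) BW = 3.501e+04 Hz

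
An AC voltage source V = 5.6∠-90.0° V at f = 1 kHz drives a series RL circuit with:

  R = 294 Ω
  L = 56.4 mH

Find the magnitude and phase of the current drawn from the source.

Step 1 — Angular frequency: ω = 2π·f = 2π·1000 = 6283 rad/s.
Step 2 — Component impedances:
  R: Z = R = 294 Ω
  L: Z = jωL = j·6283·0.0564 = 0 + j354.4 Ω
Step 3 — Series combination: Z_total = R + L = 294 + j354.4 Ω = 460.5∠50.3° Ω.
Step 4 — Source phasor: V = 5.6∠-90.0° V = 0 - j5.6 V.
Step 5 — Ohm's law: I = V / Z_total = (0 - j5.6) / (294 + j354.4) = -0.00936 - j0.007765 A.
Step 6 — Convert to polar: |I| = 0.01216 A, ∠I = -140.3°.

I = 0.01216∠-140.3° A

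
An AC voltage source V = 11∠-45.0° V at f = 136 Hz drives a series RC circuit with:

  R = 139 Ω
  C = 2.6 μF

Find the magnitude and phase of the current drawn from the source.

Step 1 — Angular frequency: ω = 2π·f = 2π·136 = 854.5 rad/s.
Step 2 — Component impedances:
  R: Z = R = 139 Ω
  C: Z = 1/(jωC) = -j/(ω·C) = 0 - j450.1 Ω
Step 3 — Series combination: Z_total = R + C = 139 - j450.1 Ω = 471.1∠-72.8° Ω.
Step 4 — Source phasor: V = 11∠-45.0° V = 7.778 - j7.778 V.
Step 5 — Ohm's law: I = V / Z_total = (7.778 - j7.778) / (139 - j450.1) = 0.02065 + j0.0109 A.
Step 6 — Convert to polar: |I| = 0.02335 A, ∠I = 27.8°.

I = 0.02335∠27.8° A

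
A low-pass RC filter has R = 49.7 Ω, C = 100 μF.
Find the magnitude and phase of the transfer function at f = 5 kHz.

Step 1 — Angular frequency: ω = 2π·5000 = 3.142e+04 rad/s.
Step 2 — Transfer function: H(jω) = 1/(1 + jωRC).
Step 3 — Denominator: 1 + jωRC = 1 + j·3.142e+04·49.7·0.0001 = 1 + j156.1.
Step 4 — H = 4.102e-05 - j0.006404.
Step 5 — Magnitude: |H| = 0.006404 (-43.9 dB); phase: φ = -89.6°.

|H| = 0.006404 (-43.9 dB), φ = -89.6°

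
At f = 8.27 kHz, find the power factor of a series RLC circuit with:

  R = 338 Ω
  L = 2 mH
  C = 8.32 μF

Step 1 — Angular frequency: ω = 2π·f = 2π·8270 = 5.196e+04 rad/s.
Step 2 — Component impedances:
  R: Z = R = 338 Ω
  L: Z = jωL = j·5.196e+04·0.002 = 0 + j103.9 Ω
  C: Z = 1/(jωC) = -j/(ω·C) = 0 - j2.313 Ω
Step 3 — Series combination: Z_total = R + L + C = 338 + j101.6 Ω = 352.9∠16.7° Ω.
Step 4 — Power factor: PF = cos(φ) = Re(Z)/|Z| = 338/352.94 = 0.9577.
Step 5 — Type: Im(Z) = 101.6 ⇒ lagging (phase φ = 16.7°).

PF = 0.9577 (lagging, φ = 16.7°)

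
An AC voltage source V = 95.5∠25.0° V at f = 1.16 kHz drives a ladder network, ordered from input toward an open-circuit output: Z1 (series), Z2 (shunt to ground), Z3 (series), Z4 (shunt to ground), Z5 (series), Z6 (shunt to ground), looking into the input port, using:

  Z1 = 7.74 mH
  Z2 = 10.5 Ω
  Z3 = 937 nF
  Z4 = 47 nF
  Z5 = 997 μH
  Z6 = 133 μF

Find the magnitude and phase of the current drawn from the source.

Step 1 — Angular frequency: ω = 2π·f = 2π·1160 = 7288 rad/s.
Step 2 — Component impedances:
  Z1: Z = jωL = j·7288·0.00774 = 0 + j56.41 Ω
  Z2: Z = R = 10.5 Ω
  Z3: Z = 1/(jωC) = -j/(ω·C) = 0 - j146.4 Ω
  Z4: Z = 1/(jωC) = -j/(ω·C) = 0 - j2919 Ω
  Z5: Z = jωL = j·7288·0.000997 = 0 + j7.267 Ω
  Z6: Z = 1/(jωC) = -j/(ω·C) = 0 - j1.032 Ω
Step 3 — Ladder network (open output): work backward from the far end, alternating series and parallel combinations. Z_in = 10.44 + j55.63 Ω = 56.6∠79.4° Ω.
Step 4 — Source phasor: V = 95.5∠25.0° V = 86.55 + j40.36 V.
Step 5 — Ohm's law: I = V / Z_total = (86.55 + j40.36) / (10.44 + j55.63) = 0.9829 - j1.371 A.
Step 6 — Convert to polar: |I| = 1.687 A, ∠I = -54.4°.

I = 1.687∠-54.4° A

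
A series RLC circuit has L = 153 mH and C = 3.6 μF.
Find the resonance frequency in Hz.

Step 1 — Resonance condition Im(Z)=0 gives ω₀ = 1/√(LC).
Step 2 — ω₀ = 1/√(0.153·3.6e-06) = 1347 rad/s.
Step 3 — f₀ = ω₀/(2π) = 214.4 Hz.

f₀ = 214.4 Hz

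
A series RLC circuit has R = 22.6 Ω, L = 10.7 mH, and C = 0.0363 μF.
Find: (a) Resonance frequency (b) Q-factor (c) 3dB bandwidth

Step 1 — Resonance: ω₀ = 1/√(LC) = 1/√(0.0107·3.63e-08) = 5.074e+04 rad/s.
Step 2 — f₀ = ω₀/(2π) = 8076 Hz.
Step 3 — Series Q: Q = ω₀L/R = 5.074e+04·0.0107/22.6 = 24.02.
Step 4 — Bandwidth: Δω = ω₀/Q = 2112 rad/s; BW = Δω/(2π) = 336.2 Hz.

(a) f₀ = 8076 Hz  (b) Q = 24.02  (c) BW = 336.2 Hz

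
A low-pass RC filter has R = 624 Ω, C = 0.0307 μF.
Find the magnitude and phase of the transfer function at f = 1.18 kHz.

Step 1 — Angular frequency: ω = 2π·1180 = 7414 rad/s.
Step 2 — Transfer function: H(jω) = 1/(1 + jωRC).
Step 3 — Denominator: 1 + jωRC = 1 + j·7414·624·3.07e-08 = 1 + j0.142.
Step 4 — H = 0.9802 - j0.1392.
Step 5 — Magnitude: |H| = 0.9901 (-0.1 dB); phase: φ = -8.1°.

|H| = 0.9901 (-0.1 dB), φ = -8.1°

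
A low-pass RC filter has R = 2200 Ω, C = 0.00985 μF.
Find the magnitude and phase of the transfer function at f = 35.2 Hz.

Step 1 — Angular frequency: ω = 2π·35.2 = 221.2 rad/s.
Step 2 — Transfer function: H(jω) = 1/(1 + jωRC).
Step 3 — Denominator: 1 + jωRC = 1 + j·221.2·2200·9.85e-09 = 1 + j0.004793.
Step 4 — H = 1 - j0.004793.
Step 5 — Magnitude: |H| = 1 (-0.0 dB); phase: φ = -0.3°.

|H| = 1 (-0.0 dB), φ = -0.3°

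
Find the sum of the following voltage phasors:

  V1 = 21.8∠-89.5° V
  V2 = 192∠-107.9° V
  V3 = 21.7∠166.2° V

Step 1 — Convert each phasor to rectangular form:
  V1 = 21.8·(cos(-89.5°) + j·sin(-89.5°)) = 0.1902 - j21.8 V
  V2 = 192·(cos(-107.9°) + j·sin(-107.9°)) = -59.01 - j182.7 V
  V3 = 21.7·(cos(166.2°) + j·sin(166.2°)) = -21.07 + j5.176 V
Step 2 — Sum components: V_total = -79.9 - j199.3 V.
Step 3 — Convert to polar: |V_total| = 214.7 V, ∠V_total = -111.8°.

V_total = 214.7∠-111.8° V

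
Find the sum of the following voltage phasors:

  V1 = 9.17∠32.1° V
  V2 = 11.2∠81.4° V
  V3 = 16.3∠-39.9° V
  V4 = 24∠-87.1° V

Step 1 — Convert each phasor to rectangular form:
  V1 = 9.17·(cos(32.1°) + j·sin(32.1°)) = 7.768 + j4.873 V
  V2 = 11.2·(cos(81.4°) + j·sin(81.4°)) = 1.675 + j11.07 V
  V3 = 16.3·(cos(-39.9°) + j·sin(-39.9°)) = 12.5 - j10.46 V
  V4 = 24·(cos(-87.1°) + j·sin(-87.1°)) = 1.214 - j23.97 V
Step 2 — Sum components: V_total = 23.16 - j18.48 V.
Step 3 — Convert to polar: |V_total| = 29.63 V, ∠V_total = -38.6°.

V_total = 29.63∠-38.6° V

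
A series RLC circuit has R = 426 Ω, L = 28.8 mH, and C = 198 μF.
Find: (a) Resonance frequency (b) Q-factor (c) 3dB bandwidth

Step 1 — Resonance: ω₀ = 1/√(LC) = 1/√(0.0288·0.000198) = 418.8 rad/s.
Step 2 — f₀ = ω₀/(2π) = 66.65 Hz.
Step 3 — Series Q: Q = ω₀L/R = 418.8·0.0288/426 = 0.02831.
Step 4 — Bandwidth: Δω = ω₀/Q = 1.479e+04 rad/s; BW = Δω/(2π) = 2354 Hz.

(a) f₀ = 66.65 Hz  (b) Q = 0.02831  (c) BW = 2354 Hz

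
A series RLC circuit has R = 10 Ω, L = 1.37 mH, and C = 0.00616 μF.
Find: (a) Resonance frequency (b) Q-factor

Step 1 — Resonance condition Im(Z)=0 gives ω₀ = 1/√(LC).
Step 2 — ω₀ = 1/√(0.00137·6.16e-09) = 3.442e+05 rad/s.
Step 3 — f₀ = ω₀/(2π) = 5.479e+04 Hz.
Step 4 — Series Q: Q = ω₀L/R = 3.442e+05·0.00137/10 = 47.16.

(a) f₀ = 5.479e+04 Hz  (b) Q = 47.16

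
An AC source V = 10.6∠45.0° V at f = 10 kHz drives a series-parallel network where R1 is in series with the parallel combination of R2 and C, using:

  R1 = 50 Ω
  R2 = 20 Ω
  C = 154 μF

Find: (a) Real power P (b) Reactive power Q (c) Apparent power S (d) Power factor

Step 1 — Angular frequency: ω = 2π·f = 2π·1e+04 = 6.283e+04 rad/s.
Step 2 — Component impedances:
  R1: Z = R = 50 Ω
  R2: Z = R = 20 Ω
  C: Z = 1/(jωC) = -j/(ω·C) = 0 - j0.1033 Ω
Step 3 — Parallel branch: R2 || C = 1/(1/R2 + 1/C) = 0.000534 - j0.1033 Ω.
Step 4 — Series with R1: Z_total = R1 + (R2 || C) = 50 - j0.1033 Ω = 50∠-0.1° Ω.
Step 5 — Source phasor: V = 10.6∠45.0° V = 7.495 + j7.495 V.
Step 6 — Current: I = V / Z = 0.1496 + j0.1502 A = 0.212∠45.1° A.
Step 7 — Complex power: S = V·I* = 2.247 - j0.004645 VA.
Step 8 — Real power: P = Re(S) = 2.247 W.
Step 9 — Reactive power: Q = Im(S) = -0.004645 VAR.
Step 10 — Apparent power: |S| = 2.247 VA.
Step 11 — Power factor: PF = P/|S| = 1 (leading).

(a) P = 2.247 W  (b) Q = -0.004645 VAR  (c) S = 2.247 VA  (d) PF = 1 (leading)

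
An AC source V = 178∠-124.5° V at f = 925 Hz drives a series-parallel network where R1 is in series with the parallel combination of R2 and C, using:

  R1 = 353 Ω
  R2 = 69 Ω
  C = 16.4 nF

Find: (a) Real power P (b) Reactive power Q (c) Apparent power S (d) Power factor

Step 1 — Angular frequency: ω = 2π·f = 2π·925 = 5812 rad/s.
Step 2 — Component impedances:
  R1: Z = R = 353 Ω
  R2: Z = R = 69 Ω
  C: Z = 1/(jωC) = -j/(ω·C) = 0 - j1.049e+04 Ω
Step 3 — Parallel branch: R2 || C = 1/(1/R2 + 1/C) = 69 - j0.4538 Ω.
Step 4 — Series with R1: Z_total = R1 + (R2 || C) = 422 - j0.4538 Ω = 422∠-0.1° Ω.
Step 5 — Source phasor: V = 178∠-124.5° V = -100.8 - j146.7 V.
Step 6 — Current: I = V / Z = -0.2385 - j0.3479 A = 0.4218∠-124.4° A.
Step 7 — Complex power: S = V·I* = 75.08 - j0.08074 VA.
Step 8 — Real power: P = Re(S) = 75.08 W.
Step 9 — Reactive power: Q = Im(S) = -0.08074 VAR.
Step 10 — Apparent power: |S| = 75.08 VA.
Step 11 — Power factor: PF = P/|S| = 1 (leading).

(a) P = 75.08 W  (b) Q = -0.08074 VAR  (c) S = 75.08 VA  (d) PF = 1 (leading)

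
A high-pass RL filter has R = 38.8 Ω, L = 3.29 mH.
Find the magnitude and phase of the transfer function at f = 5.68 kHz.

Step 1 — Angular frequency: ω = 2π·5680 = 3.569e+04 rad/s.
Step 2 — Transfer function: H(jω) = jωL/(R + jωL).
Step 3 — Numerator jωL = j·117.4; denominator R + jωL = 38.8 + j117.4.
Step 4 — H = 0.9016 + j0.2979.
Step 5 — Magnitude: |H| = 0.9495 (-0.5 dB); phase: φ = 18.3°.

|H| = 0.9495 (-0.5 dB), φ = 18.3°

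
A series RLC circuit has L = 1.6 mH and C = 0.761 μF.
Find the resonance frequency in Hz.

Step 1 — Resonance condition Im(Z)=0 gives ω₀ = 1/√(LC).
Step 2 — ω₀ = 1/√(0.0016·7.61e-07) = 2.866e+04 rad/s.
Step 3 — f₀ = ω₀/(2π) = 4561 Hz.

f₀ = 4561 Hz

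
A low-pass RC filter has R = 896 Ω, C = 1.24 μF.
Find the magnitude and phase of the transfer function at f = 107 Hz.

Step 1 — Angular frequency: ω = 2π·107 = 672.3 rad/s.
Step 2 — Transfer function: H(jω) = 1/(1 + jωRC).
Step 3 — Denominator: 1 + jωRC = 1 + j·672.3·896·1.24e-06 = 1 + j0.747.
Step 4 — H = 0.6419 - j0.4794.
Step 5 — Magnitude: |H| = 0.8012 (-1.9 dB); phase: φ = -36.8°.

|H| = 0.8012 (-1.9 dB), φ = -36.8°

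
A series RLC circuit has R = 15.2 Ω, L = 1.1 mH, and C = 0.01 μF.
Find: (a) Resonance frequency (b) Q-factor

Step 1 — Resonance condition Im(Z)=0 gives ω₀ = 1/√(LC).
Step 2 — ω₀ = 1/√(0.0011·1e-08) = 3.015e+05 rad/s.
Step 3 — f₀ = ω₀/(2π) = 4.799e+04 Hz.
Step 4 — Series Q: Q = ω₀L/R = 3.015e+05·0.0011/15.2 = 21.82.

(a) f₀ = 4.799e+04 Hz  (b) Q = 21.82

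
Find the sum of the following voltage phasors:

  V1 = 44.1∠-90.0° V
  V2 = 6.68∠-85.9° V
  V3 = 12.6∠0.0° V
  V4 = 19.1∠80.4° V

Step 1 — Convert each phasor to rectangular form:
  V1 = 44.1·(cos(-90.0°) + j·sin(-90.0°)) = 0 - j44.1 V
  V2 = 6.68·(cos(-85.9°) + j·sin(-85.9°)) = 0.4776 - j6.663 V
  V3 = 12.6·(cos(0.0°) + j·sin(0.0°)) = 12.6 V
  V4 = 19.1·(cos(80.4°) + j·sin(80.4°)) = 3.185 + j18.83 V
Step 2 — Sum components: V_total = 16.26 - j31.93 V.
Step 3 — Convert to polar: |V_total| = 35.83 V, ∠V_total = -63.0°.

V_total = 35.83∠-63.0° V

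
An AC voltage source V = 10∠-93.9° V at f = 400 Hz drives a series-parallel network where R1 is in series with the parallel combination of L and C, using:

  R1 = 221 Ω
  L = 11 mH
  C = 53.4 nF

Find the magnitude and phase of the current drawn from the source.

Step 1 — Angular frequency: ω = 2π·f = 2π·400 = 2513 rad/s.
Step 2 — Component impedances:
  R1: Z = R = 221 Ω
  L: Z = jωL = j·2513·0.011 = 0 + j27.65 Ω
  C: Z = 1/(jωC) = -j/(ω·C) = 0 - j7451 Ω
Step 3 — Parallel branch: L || C = 1/(1/L + 1/C) = 0 + j27.75 Ω.
Step 4 — Series with R1: Z_total = R1 + (L || C) = 221 + j27.75 Ω = 222.7∠7.2° Ω.
Step 5 — Source phasor: V = 10∠-93.9° V = -0.6802 - j9.977 V.
Step 6 — Ohm's law: I = V / Z_total = (-0.6802 - j9.977) / (221 + j27.75) = -0.00861 - j0.04406 A.
Step 7 — Convert to polar: |I| = 0.0449 A, ∠I = -101.1°.

I = 0.0449∠-101.1° A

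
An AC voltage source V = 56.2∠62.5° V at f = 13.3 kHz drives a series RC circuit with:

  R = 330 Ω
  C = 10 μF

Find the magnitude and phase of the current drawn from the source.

Step 1 — Angular frequency: ω = 2π·f = 2π·1.33e+04 = 8.357e+04 rad/s.
Step 2 — Component impedances:
  R: Z = R = 330 Ω
  C: Z = 1/(jωC) = -j/(ω·C) = 0 - j1.197 Ω
Step 3 — Series combination: Z_total = R + C = 330 - j1.197 Ω = 330∠-0.2° Ω.
Step 4 — Source phasor: V = 56.2∠62.5° V = 25.95 + j49.85 V.
Step 5 — Ohm's law: I = V / Z_total = (25.95 + j49.85) / (330 - j1.197) = 0.07809 + j0.1513 A.
Step 6 — Convert to polar: |I| = 0.1703 A, ∠I = 62.7°.

I = 0.1703∠62.7° A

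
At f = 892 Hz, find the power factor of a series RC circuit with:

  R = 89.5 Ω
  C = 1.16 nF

Step 1 — Angular frequency: ω = 2π·f = 2π·892 = 5605 rad/s.
Step 2 — Component impedances:
  R: Z = R = 89.5 Ω
  C: Z = 1/(jωC) = -j/(ω·C) = 0 - j1.538e+05 Ω
Step 3 — Series combination: Z_total = R + C = 89.5 - j1.538e+05 Ω = 1.538e+05∠-90.0° Ω.
Step 4 — Power factor: PF = cos(φ) = Re(Z)/|Z| = 89.5/1.538e+05 = 0.0005819.
Step 5 — Type: Im(Z) = -1.538e+05 ⇒ leading (phase φ = -90.0°).

PF = 0.0005819 (leading, φ = -90.0°)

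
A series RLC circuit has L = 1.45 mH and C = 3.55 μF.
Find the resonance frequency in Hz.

Step 1 — Resonance condition Im(Z)=0 gives ω₀ = 1/√(LC).
Step 2 — ω₀ = 1/√(0.00145·3.55e-06) = 1.394e+04 rad/s.
Step 3 — f₀ = ω₀/(2π) = 2218 Hz.

f₀ = 2218 Hz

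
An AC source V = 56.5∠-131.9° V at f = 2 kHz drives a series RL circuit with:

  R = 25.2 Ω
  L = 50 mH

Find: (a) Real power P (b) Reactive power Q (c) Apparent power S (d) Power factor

Step 1 — Angular frequency: ω = 2π·f = 2π·2000 = 1.257e+04 rad/s.
Step 2 — Component impedances:
  R: Z = R = 25.2 Ω
  L: Z = jωL = j·1.257e+04·0.05 = 0 + j628.3 Ω
Step 3 — Series combination: Z_total = R + L = 25.2 + j628.3 Ω = 628.8∠87.7° Ω.
Step 4 — Source phasor: V = 56.5∠-131.9° V = -37.73 - j42.05 V.
Step 5 — Current: I = V / Z = -0.06923 + j0.05728 A = 0.08985∠140.4° A.
Step 6 — Complex power: S = V·I* = 0.2034 + j5.072 VA.
Step 7 — Real power: P = Re(S) = 0.2034 W.
Step 8 — Reactive power: Q = Im(S) = 5.072 VAR.
Step 9 — Apparent power: |S| = 5.077 VA.
Step 10 — Power factor: PF = P/|S| = 0.04007 (lagging).

(a) P = 0.2034 W  (b) Q = 5.072 VAR  (c) S = 5.077 VA  (d) PF = 0.04007 (lagging)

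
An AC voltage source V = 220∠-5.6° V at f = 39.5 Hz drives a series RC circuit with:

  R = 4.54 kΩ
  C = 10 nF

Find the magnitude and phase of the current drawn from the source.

Step 1 — Angular frequency: ω = 2π·f = 2π·39.5 = 248.2 rad/s.
Step 2 — Component impedances:
  R: Z = R = 4540 Ω
  C: Z = 1/(jωC) = -j/(ω·C) = 0 - j4.029e+05 Ω
Step 3 — Series combination: Z_total = R + C = 4540 - j4.029e+05 Ω = 4.029e+05∠-89.4° Ω.
Step 4 — Source phasor: V = 220∠-5.6° V = 219 - j21.47 V.
Step 5 — Ohm's law: I = V / Z_total = (219 - j21.47) / (4540 - j4.029e+05) = 5.94e-05 + j0.0005427 A.
Step 6 — Convert to polar: |I| = 0.000546 A, ∠I = 83.8°.

I = 0.000546∠83.8° A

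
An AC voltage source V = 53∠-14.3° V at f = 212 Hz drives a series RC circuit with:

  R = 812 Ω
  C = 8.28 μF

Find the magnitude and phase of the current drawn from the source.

Step 1 — Angular frequency: ω = 2π·f = 2π·212 = 1332 rad/s.
Step 2 — Component impedances:
  R: Z = R = 812 Ω
  C: Z = 1/(jωC) = -j/(ω·C) = 0 - j90.67 Ω
Step 3 — Series combination: Z_total = R + C = 812 - j90.67 Ω = 817∠-6.4° Ω.
Step 4 — Source phasor: V = 53∠-14.3° V = 51.36 - j13.09 V.
Step 5 — Ohm's law: I = V / Z_total = (51.36 - j13.09) / (812 - j90.67) = 0.06425 - j0.008948 A.
Step 6 — Convert to polar: |I| = 0.06487 A, ∠I = -7.9°.

I = 0.06487∠-7.9° A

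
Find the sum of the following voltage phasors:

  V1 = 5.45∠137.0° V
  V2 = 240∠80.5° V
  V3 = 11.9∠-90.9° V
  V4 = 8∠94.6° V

Step 1 — Convert each phasor to rectangular form:
  V1 = 5.45·(cos(137.0°) + j·sin(137.0°)) = -3.986 + j3.717 V
  V2 = 240·(cos(80.5°) + j·sin(80.5°)) = 39.61 + j236.7 V
  V3 = 11.9·(cos(-90.9°) + j·sin(-90.9°)) = -0.1869 - j11.9 V
  V4 = 8·(cos(94.6°) + j·sin(94.6°)) = -0.6416 + j7.974 V
Step 2 — Sum components: V_total = 34.8 + j236.5 V.
Step 3 — Convert to polar: |V_total| = 239 V, ∠V_total = 81.6°.

V_total = 239∠81.6° V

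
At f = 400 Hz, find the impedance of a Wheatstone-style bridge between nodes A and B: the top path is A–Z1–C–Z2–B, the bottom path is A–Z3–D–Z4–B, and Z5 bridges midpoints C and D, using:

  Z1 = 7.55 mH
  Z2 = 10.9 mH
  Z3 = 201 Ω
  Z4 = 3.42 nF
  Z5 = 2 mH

Step 1 — Angular frequency: ω = 2π·f = 2π·400 = 2513 rad/s.
Step 2 — Component impedances:
  Z1: Z = jωL = j·2513·0.00755 = 0 + j18.98 Ω
  Z2: Z = jωL = j·2513·0.0109 = 0 + j27.39 Ω
  Z3: Z = R = 201 Ω
  Z4: Z = 1/(jωC) = -j/(ω·C) = 0 - j1.163e+05 Ω
  Z5: Z = jωL = j·2513·0.002 = 0 + j5.027 Ω
Step 3 — Bridge requires nodal analysis (the Z5 bridge couples midpoints C and D, so the two paths cannot be reduced to a simple series/parallel combination). Setting node B to ground and injecting 1 A at node A, the 3-node admittance system at A, C, D solves to V_A = Z_AB = 1.766 + j46.17 Ω = 46.2∠87.8° Ω.

Z = 1.766 + j46.17 Ω = 46.2∠87.8° Ω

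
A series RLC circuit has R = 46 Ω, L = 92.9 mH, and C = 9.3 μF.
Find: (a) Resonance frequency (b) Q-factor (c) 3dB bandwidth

Step 1 — Resonance condition Im(Z)=0 gives ω₀ = 1/√(LC).
Step 2 — ω₀ = 1/√(0.0929·9.3e-06) = 1076 rad/s.
Step 3 — f₀ = ω₀/(2π) = 171.2 Hz.
Step 4 — Series Q: Q = ω₀L/R = 1076·0.0929/46 = 2.173.
Step 5 — 3dB bandwidth: Δω = ω₀/Q = 495.2 rad/s; BW = Δω/(2π) = 78.81 Hz.

(a) f₀ = 171.2 Hz  (b) Q = 2.173  (c) BW = 78.81 Hz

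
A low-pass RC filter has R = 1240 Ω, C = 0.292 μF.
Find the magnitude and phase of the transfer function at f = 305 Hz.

Step 1 — Angular frequency: ω = 2π·305 = 1916 rad/s.
Step 2 — Transfer function: H(jω) = 1/(1 + jωRC).
Step 3 — Denominator: 1 + jωRC = 1 + j·1916·1240·2.92e-07 = 1 + j0.6939.
Step 4 — H = 0.675 - j0.4684.
Step 5 — Magnitude: |H| = 0.8216 (-1.7 dB); phase: φ = -34.8°.

|H| = 0.8216 (-1.7 dB), φ = -34.8°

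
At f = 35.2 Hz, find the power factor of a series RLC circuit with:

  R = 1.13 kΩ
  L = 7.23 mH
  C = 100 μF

Step 1 — Angular frequency: ω = 2π·f = 2π·35.2 = 221.2 rad/s.
Step 2 — Component impedances:
  R: Z = R = 1130 Ω
  L: Z = jωL = j·221.2·0.00723 = 0 + j1.599 Ω
  C: Z = 1/(jωC) = -j/(ω·C) = 0 - j45.21 Ω
Step 3 — Series combination: Z_total = R + L + C = 1130 - j43.62 Ω = 1131∠-2.2° Ω.
Step 4 — Power factor: PF = cos(φ) = Re(Z)/|Z| = 1130/1130.8 = 0.9993.
Step 5 — Type: Im(Z) = -43.62 ⇒ leading (phase φ = -2.2°).

PF = 0.9993 (leading, φ = -2.2°)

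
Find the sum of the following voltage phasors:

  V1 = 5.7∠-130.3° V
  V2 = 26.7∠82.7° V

Step 1 — Convert each phasor to rectangular form:
  V1 = 5.7·(cos(-130.3°) + j·sin(-130.3°)) = -3.687 - j4.347 V
  V2 = 26.7·(cos(82.7°) + j·sin(82.7°)) = 3.393 + j26.48 V
Step 2 — Sum components: V_total = -0.2941 + j22.14 V.
Step 3 — Convert to polar: |V_total| = 22.14 V, ∠V_total = 90.8°.

V_total = 22.14∠90.8° V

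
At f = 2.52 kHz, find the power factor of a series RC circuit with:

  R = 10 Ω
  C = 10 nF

Step 1 — Angular frequency: ω = 2π·f = 2π·2520 = 1.583e+04 rad/s.
Step 2 — Component impedances:
  R: Z = R = 10 Ω
  C: Z = 1/(jωC) = -j/(ω·C) = 0 - j6316 Ω
Step 3 — Series combination: Z_total = R + C = 10 - j6316 Ω = 6316∠-89.9° Ω.
Step 4 — Power factor: PF = cos(φ) = Re(Z)/|Z| = 10/6316 = 0.001583.
Step 5 — Type: Im(Z) = -6316 ⇒ leading (phase φ = -89.9°).

PF = 0.001583 (leading, φ = -89.9°)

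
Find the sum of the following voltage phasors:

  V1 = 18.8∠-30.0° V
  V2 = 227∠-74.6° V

Step 1 — Convert each phasor to rectangular form:
  V1 = 18.8·(cos(-30.0°) + j·sin(-30.0°)) = 16.28 - j9.4 V
  V2 = 227·(cos(-74.6°) + j·sin(-74.6°)) = 60.28 - j218.8 V
Step 2 — Sum components: V_total = 76.56 - j228.2 V.
Step 3 — Convert to polar: |V_total| = 240.7 V, ∠V_total = -71.5°.

V_total = 240.7∠-71.5° V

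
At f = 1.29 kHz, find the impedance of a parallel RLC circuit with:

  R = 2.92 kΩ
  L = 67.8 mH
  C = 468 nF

Step 1 — Angular frequency: ω = 2π·f = 2π·1290 = 8105 rad/s.
Step 2 — Component impedances:
  R: Z = R = 2920 Ω
  L: Z = jωL = j·8105·0.0678 = 0 + j549.5 Ω
  C: Z = 1/(jωC) = -j/(ω·C) = 0 - j263.6 Ω
Step 3 — Parallel combination: 1/Z_total = 1/R + 1/L + 1/C; Z_total = 85.35 - j491.9 Ω = 499.2∠-80.2° Ω.

Z = 85.35 - j491.9 Ω = 499.2∠-80.2° Ω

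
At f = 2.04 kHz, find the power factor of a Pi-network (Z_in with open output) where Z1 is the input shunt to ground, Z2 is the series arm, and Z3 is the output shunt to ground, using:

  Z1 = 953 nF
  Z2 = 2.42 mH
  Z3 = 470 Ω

Step 1 — Angular frequency: ω = 2π·f = 2π·2040 = 1.282e+04 rad/s.
Step 2 — Component impedances:
  Z1: Z = 1/(jωC) = -j/(ω·C) = 0 - j81.86 Ω
  Z2: Z = jωL = j·1.282e+04·0.00242 = 0 + j31.02 Ω
  Z3: Z = R = 470 Ω
Step 3 — With open output, the series arm Z2 and the output shunt Z3 appear in series to ground: Z2 + Z3 = 470 + j31.02 Ω.
Step 4 — Parallel with input shunt Z1: Z_in = Z1 || (Z2 + Z3) = 14.09 - j80.34 Ω = 81.57∠-80.0° Ω.
Step 5 — Power factor: PF = cos(φ) = Re(Z)/|Z| = 14.094/81.567 = 0.1728.
Step 6 — Type: Im(Z) = -80.34 ⇒ leading (phase φ = -80.0°).

PF = 0.1728 (leading, φ = -80.0°)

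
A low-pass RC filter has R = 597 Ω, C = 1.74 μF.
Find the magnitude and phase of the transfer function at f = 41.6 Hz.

Step 1 — Angular frequency: ω = 2π·41.6 = 261.4 rad/s.
Step 2 — Transfer function: H(jω) = 1/(1 + jωRC).
Step 3 — Denominator: 1 + jωRC = 1 + j·261.4·597·1.74e-06 = 1 + j0.2715.
Step 4 — H = 0.9313 - j0.2529.
Step 5 — Magnitude: |H| = 0.9651 (-0.3 dB); phase: φ = -15.2°.

|H| = 0.9651 (-0.3 dB), φ = -15.2°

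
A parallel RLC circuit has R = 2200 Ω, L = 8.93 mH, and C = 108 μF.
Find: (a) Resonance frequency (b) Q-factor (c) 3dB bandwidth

Step 1 — Resonance: ω₀ = 1/√(LC) = 1/√(0.00893·0.000108) = 1018 rad/s.
Step 2 — f₀ = ω₀/(2π) = 162.1 Hz.
Step 3 — Parallel Q: Q = R/(ω₀L) = 2200/(1018·0.00893) = 241.9.
Step 4 — Bandwidth: Δω = ω₀/Q = 4.209 rad/s; BW = Δω/(2π) = 0.6698 Hz.

(a) f₀ = 162.1 Hz  (b) Q = 241.9  (c) BW = 0.6698 Hz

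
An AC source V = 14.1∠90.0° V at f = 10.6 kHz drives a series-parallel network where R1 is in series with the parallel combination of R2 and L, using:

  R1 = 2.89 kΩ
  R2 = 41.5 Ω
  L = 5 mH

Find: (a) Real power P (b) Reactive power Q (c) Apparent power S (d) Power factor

Step 1 — Angular frequency: ω = 2π·f = 2π·1.06e+04 = 6.66e+04 rad/s.
Step 2 — Component impedances:
  R1: Z = R = 2890 Ω
  R2: Z = R = 41.5 Ω
  L: Z = jωL = j·6.66e+04·0.005 = 0 + j333 Ω
Step 3 — Parallel branch: R2 || L = 1/(1/R2 + 1/L) = 40.87 + j5.093 Ω.
Step 4 — Series with R1: Z_total = R1 + (R2 || L) = 2931 + j5.093 Ω = 2931∠0.1° Ω.
Step 5 — Source phasor: V = 14.1∠90.0° V = 0 + j14.1 V.
Step 6 — Current: I = V / Z = 8.359e-06 + j0.004811 A = 0.004811∠89.9° A.
Step 7 — Complex power: S = V·I* = 0.06783 + j0.0001179 VA.
Step 8 — Real power: P = Re(S) = 0.06783 W.
Step 9 — Reactive power: Q = Im(S) = 0.0001179 VAR.
Step 10 — Apparent power: |S| = 0.06783 VA.
Step 11 — Power factor: PF = P/|S| = 1 (lagging).

(a) P = 0.06783 W  (b) Q = 0.0001179 VAR  (c) S = 0.06783 VA  (d) PF = 1 (lagging)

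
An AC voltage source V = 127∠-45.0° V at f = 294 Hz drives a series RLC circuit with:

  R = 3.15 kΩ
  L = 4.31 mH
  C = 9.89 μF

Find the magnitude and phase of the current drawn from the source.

Step 1 — Angular frequency: ω = 2π·f = 2π·294 = 1847 rad/s.
Step 2 — Component impedances:
  R: Z = R = 3150 Ω
  L: Z = jωL = j·1847·0.00431 = 0 + j7.962 Ω
  C: Z = 1/(jωC) = -j/(ω·C) = 0 - j54.74 Ω
Step 3 — Series combination: Z_total = R + L + C = 3150 - j46.77 Ω = 3150∠-0.9° Ω.
Step 4 — Source phasor: V = 127∠-45.0° V = 89.8 - j89.8 V.
Step 5 — Ohm's law: I = V / Z_total = (89.8 - j89.8) / (3150 - j46.77) = 0.02893 - j0.02808 A.
Step 6 — Convert to polar: |I| = 0.04031 A, ∠I = -44.1°.

I = 0.04031∠-44.1° A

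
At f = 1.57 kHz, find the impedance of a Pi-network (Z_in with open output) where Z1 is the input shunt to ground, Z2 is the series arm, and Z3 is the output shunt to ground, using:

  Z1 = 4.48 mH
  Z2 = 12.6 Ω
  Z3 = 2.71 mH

Step 1 — Angular frequency: ω = 2π·f = 2π·1570 = 9865 rad/s.
Step 2 — Component impedances:
  Z1: Z = jωL = j·9865·0.00448 = 0 + j44.19 Ω
  Z2: Z = R = 12.6 Ω
  Z3: Z = jωL = j·9865·0.00271 = 0 + j26.73 Ω
Step 3 — With open output, the series arm Z2 and the output shunt Z3 appear in series to ground: Z2 + Z3 = 12.6 + j26.73 Ω.
Step 4 — Parallel with input shunt Z1: Z_in = Z1 || (Z2 + Z3) = 4.742 + j17.5 Ω = 18.13∠74.8° Ω.

Z = 4.742 + j17.5 Ω = 18.13∠74.8° Ω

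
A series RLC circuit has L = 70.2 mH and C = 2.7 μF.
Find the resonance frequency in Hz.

Step 1 — Resonance condition Im(Z)=0 gives ω₀ = 1/√(LC).
Step 2 — ω₀ = 1/√(0.0702·2.7e-06) = 2297 rad/s.
Step 3 — f₀ = ω₀/(2π) = 365.6 Hz.

f₀ = 365.6 Hz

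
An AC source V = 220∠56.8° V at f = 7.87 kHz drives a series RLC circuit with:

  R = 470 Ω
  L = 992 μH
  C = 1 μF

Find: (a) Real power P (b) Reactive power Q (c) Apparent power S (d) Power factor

Step 1 — Angular frequency: ω = 2π·f = 2π·7870 = 4.945e+04 rad/s.
Step 2 — Component impedances:
  R: Z = R = 470 Ω
  L: Z = jωL = j·4.945e+04·0.000992 = 0 + j49.05 Ω
  C: Z = 1/(jωC) = -j/(ω·C) = 0 - j20.22 Ω
Step 3 — Series combination: Z_total = R + L + C = 470 + j28.83 Ω = 470.9∠3.5° Ω.
Step 4 — Source phasor: V = 220∠56.8° V = 120.5 + j184.1 V.
Step 5 — Current: I = V / Z = 0.2793 + j0.3745 A = 0.4672∠53.3° A.
Step 6 — Complex power: S = V·I* = 102.6 + j6.293 VA.
Step 7 — Real power: P = Re(S) = 102.6 W.
Step 8 — Reactive power: Q = Im(S) = 6.293 VAR.
Step 9 — Apparent power: |S| = 102.8 VA.
Step 10 — Power factor: PF = P/|S| = 0.9981 (lagging).

(a) P = 102.6 W  (b) Q = 6.293 VAR  (c) S = 102.8 VA  (d) PF = 0.9981 (lagging)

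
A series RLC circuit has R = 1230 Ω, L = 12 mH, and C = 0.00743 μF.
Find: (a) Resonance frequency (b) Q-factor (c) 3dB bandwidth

Step 1 — Resonance: ω₀ = 1/√(LC) = 1/√(0.012·7.43e-09) = 1.059e+05 rad/s.
Step 2 — f₀ = ω₀/(2π) = 1.686e+04 Hz.
Step 3 — Series Q: Q = ω₀L/R = 1.059e+05·0.012/1230 = 1.033.
Step 4 — Bandwidth: Δω = ω₀/Q = 1.025e+05 rad/s; BW = Δω/(2π) = 1.631e+04 Hz.

(a) f₀ = 1.686e+04 Hz  (b) Q = 1.033  (c) BW = 1.631e+04 Hz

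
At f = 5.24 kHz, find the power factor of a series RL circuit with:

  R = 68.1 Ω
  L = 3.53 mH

Step 1 — Angular frequency: ω = 2π·f = 2π·5240 = 3.292e+04 rad/s.
Step 2 — Component impedances:
  R: Z = R = 68.1 Ω
  L: Z = jωL = j·3.292e+04·0.00353 = 0 + j116.2 Ω
Step 3 — Series combination: Z_total = R + L = 68.1 + j116.2 Ω = 134.7∠59.6° Ω.
Step 4 — Power factor: PF = cos(φ) = Re(Z)/|Z| = 68.1/134.7 = 0.5056.
Step 5 — Type: Im(Z) = 116.2 ⇒ lagging (phase φ = 59.6°).

PF = 0.5056 (lagging, φ = 59.6°)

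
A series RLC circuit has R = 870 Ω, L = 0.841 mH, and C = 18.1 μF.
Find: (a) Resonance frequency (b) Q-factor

Step 1 — Resonance condition Im(Z)=0 gives ω₀ = 1/√(LC).
Step 2 — ω₀ = 1/√(0.000841·1.81e-05) = 8105 rad/s.
Step 3 — f₀ = ω₀/(2π) = 1290 Hz.
Step 4 — Series Q: Q = ω₀L/R = 8105·0.000841/870 = 0.007835.

(a) f₀ = 1290 Hz  (b) Q = 0.007835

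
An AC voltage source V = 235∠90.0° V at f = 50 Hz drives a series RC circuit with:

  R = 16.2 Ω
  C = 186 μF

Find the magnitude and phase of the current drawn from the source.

Step 1 — Angular frequency: ω = 2π·f = 2π·50 = 314.2 rad/s.
Step 2 — Component impedances:
  R: Z = R = 16.2 Ω
  C: Z = 1/(jωC) = -j/(ω·C) = 0 - j17.11 Ω
Step 3 — Series combination: Z_total = R + C = 16.2 - j17.11 Ω = 23.57∠-46.6° Ω.
Step 4 — Source phasor: V = 235∠90.0° V = 0 + j235 V.
Step 5 — Ohm's law: I = V / Z_total = (0 + j235) / (16.2 - j17.11) = -7.242 + j6.856 A.
Step 6 — Convert to polar: |I| = 9.972 A, ∠I = 136.6°.

I = 9.972∠136.6° A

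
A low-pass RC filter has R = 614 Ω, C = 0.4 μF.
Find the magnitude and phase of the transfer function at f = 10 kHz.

Step 1 — Angular frequency: ω = 2π·1e+04 = 6.283e+04 rad/s.
Step 2 — Transfer function: H(jω) = 1/(1 + jωRC).
Step 3 — Denominator: 1 + jωRC = 1 + j·6.283e+04·614·4e-07 = 1 + j15.43.
Step 4 — H = 0.004182 - j0.06453.
Step 5 — Magnitude: |H| = 0.06467 (-23.8 dB); phase: φ = -86.3°.

|H| = 0.06467 (-23.8 dB), φ = -86.3°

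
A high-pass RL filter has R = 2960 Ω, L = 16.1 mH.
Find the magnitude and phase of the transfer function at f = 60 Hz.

Step 1 — Angular frequency: ω = 2π·60 = 377 rad/s.
Step 2 — Transfer function: H(jω) = jωL/(R + jωL).
Step 3 — Numerator jωL = j·6.07; denominator R + jωL = 2960 + j6.07.
Step 4 — H = 4.205e-06 + j0.002051.
Step 5 — Magnitude: |H| = 0.002051 (-53.8 dB); phase: φ = 89.9°.

|H| = 0.002051 (-53.8 dB), φ = 89.9°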